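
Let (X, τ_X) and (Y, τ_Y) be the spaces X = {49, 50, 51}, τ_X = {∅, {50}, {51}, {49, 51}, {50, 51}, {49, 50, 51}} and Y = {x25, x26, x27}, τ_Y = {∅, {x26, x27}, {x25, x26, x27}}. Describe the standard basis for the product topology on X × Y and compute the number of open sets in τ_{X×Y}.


Basis B = {∅ × ∅, {50} × {x26, x27}, {51} × {x26, x27}, {50} × {x25, x26, x27}, {51} × {x25, x26, x27}, {49, 51} × {x26, x27}, {50, 51} × {x26, x27}, {49, 51} × {x25, x26, x27}, {49, 50, 51} × {x26, x27}, {50, 51} × {x25, x26, x27}, {49, 50, 51} × {x25, x26, x27}}; |τ_{X×Y}| = 18.

Enumerate products U × V with U ∈ τ_X, V ∈ τ_Y (deduplicated):
  ∅ × ∅ = {} (∅)
  {50} × {x26, x27} = {(50,x26), (50,x27)}
  {51} × {x26, x27} = {(51,x26), (51,x27)}
  {50} × {x25, x26, x27} = {(50,x25), (50,x26), (50,x27)}
  {51} × {x25, x26, x27} = {(51,x25), (51,x26), (51,x27)}
  {49, 51} × {x26, x27} = {(49,x26), (49,x27), (51,x26), (51,x27)}
  {50, 51} × {x26, x27} = {(50,x26), (50,x27), (51,x26), (51,x27)}
  {49, 51} × {x25, x26, x27} = {(49,x25), (49,x26), (49,x27), (51,x25), (51,x26), (51,x27)}
  {49, 50, 51} × {x26, x27} = {(49,x26), (49,x27), (50,x26), (50,x27), (51,x26), (51,x27)}
  {50, 51} × {x25, x26, x27} = {(50,x25), (50,x26), (50,x27), (51,x25), (51,x26), (51,x27)}
  {49, 50, 51} × {x25, x26, x27} = {(49,x25), (49,x26), (49,x27), (50,x25), (50,x26), (50,x27), (51,x25), (51,x26), (51,x27)}
These 11 distinct sets form the basis B.
Close under arbitrary unions to get τ_{X×Y}; counting gives |τ_{X×Y}| = 18.


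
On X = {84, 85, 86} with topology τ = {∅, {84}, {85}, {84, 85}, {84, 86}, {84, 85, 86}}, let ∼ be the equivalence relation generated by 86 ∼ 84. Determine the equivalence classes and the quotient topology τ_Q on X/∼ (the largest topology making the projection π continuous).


X/∼ = {[84=86], [85]}; |τ_Q| = 4.

Equivalence classes: [84=86], [85].
Quotient map π: X → X/∼ sends 84 ↦ [84=86], 85 ↦ [85], 86 ↦ [84=86].
For each subset V ⊆ X/∼, compute π^{-1}(V) ⊆ X and check whether π^{-1}(V) ∈ τ. V is open in τ_Q iff π^{-1}(V) ∈ τ.
  V = {}: π^{-1}(V) = ∅ ∈ τ ✓.
  V = {[84=86]}: π^{-1}(V) = {84, 86} ∈ τ ✓.
  V = {[85]}: π^{-1}(V) = {85} ∈ τ ✓.
  V = {[84=86], [85]}: π^{-1}(V) = {84, 85, 86} ∈ τ ✓.
Open sets in the quotient: τ_Q = {{}, {[84=86]}, {[85]}, {[84=86], [85]}} (4 elements).


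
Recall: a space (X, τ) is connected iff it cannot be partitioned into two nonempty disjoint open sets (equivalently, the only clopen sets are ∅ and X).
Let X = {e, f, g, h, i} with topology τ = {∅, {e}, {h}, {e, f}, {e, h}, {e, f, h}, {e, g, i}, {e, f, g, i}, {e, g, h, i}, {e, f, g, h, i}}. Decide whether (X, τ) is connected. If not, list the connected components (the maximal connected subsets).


(X, τ) is disconnected; components = [{h}, {e, f, g, i}].

Find clopen sets (U ∈ τ with X ∖ U ∈ τ):
  U = ∅, X ∖ U = {e, f, g, h, i} — both open, so U is clopen.
  U = {h}, X ∖ U = {e, f, g, i} — both open, so U is clopen.
  U = {e, f, g, i}, X ∖ U = {h} — both open, so U is clopen.
  U = {e, f, g, h, i}, X ∖ U = ∅ — both open, so U is clopen.
Nontrivial clopen(s) exist: e.g. {e, f, g, i}. So (X, τ) is disconnected.
Compute connected components by grouping points that agree on all clopens:
  component: {h}
  component: {e, f, g, i}


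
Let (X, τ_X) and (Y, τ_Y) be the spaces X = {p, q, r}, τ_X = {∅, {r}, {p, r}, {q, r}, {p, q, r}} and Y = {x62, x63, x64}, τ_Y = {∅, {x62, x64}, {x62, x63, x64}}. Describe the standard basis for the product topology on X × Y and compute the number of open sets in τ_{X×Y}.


Basis B = {∅ × ∅, {r} × {x62, x64}, {r} × {x62, x63, x64}, {p, r} × {x62, x64}, {q, r} × {x62, x64}, {p, r} × {x62, x63, x64}, {p, q, r} × {x62, x64}, {q, r} × {x62, x63, x64}, {p, q, r} × {x62, x63, x64}}; |τ_{X×Y}| = 14.

Enumerate products U × V with U ∈ τ_X, V ∈ τ_Y (deduplicated):
  ∅ × ∅ = {} (∅)
  {r} × {x62, x64} = {(r,x62), (r,x64)}
  {r} × {x62, x63, x64} = {(r,x62), (r,x63), (r,x64)}
  {p, r} × {x62, x64} = {(p,x62), (p,x64), (r,x62), (r,x64)}
  {q, r} × {x62, x64} = {(q,x62), (q,x64), (r,x62), (r,x64)}
  {p, r} × {x62, x63, x64} = {(p,x62), (p,x63), (p,x64), (r,x62), (r,x63), (r,x64)}
  {p, q, r} × {x62, x64} = {(p,x62), (p,x64), (q,x62), (q,x64), (r,x62), (r,x64)}
  {q, r} × {x62, x63, x64} = {(q,x62), (q,x63), (q,x64), (r,x62), (r,x63), (r,x64)}
  {p, q, r} × {x62, x63, x64} = {(p,x62), (p,x63), (p,x64), (q,x62), (q,x63), (q,x64), (r,x62), (r,x63), (r,x64)}
These 9 distinct sets form the basis B.
Close under arbitrary unions to get τ_{X×Y}; counting gives |τ_{X×Y}| = 14.


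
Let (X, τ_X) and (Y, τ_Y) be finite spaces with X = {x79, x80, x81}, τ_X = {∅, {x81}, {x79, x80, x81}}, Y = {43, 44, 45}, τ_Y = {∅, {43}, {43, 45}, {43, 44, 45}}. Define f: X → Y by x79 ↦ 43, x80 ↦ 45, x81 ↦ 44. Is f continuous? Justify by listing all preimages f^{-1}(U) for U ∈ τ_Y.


f is NOT continuous.

Compute f^{-1}(U) for each U ∈ τ_Y:
  U = ∅: f^{-1}(U) = ∅ ∈ τ_X ✓.
  U = {43}: f^{-1}(U) = {x79} ∉ τ_X ✗.
  U = {43, 45}: f^{-1}(U) = {x79, x80} ∉ τ_X ✗.
  U = {43, 44, 45}: f^{-1}(U) = {x79, x80, x81} ∈ τ_X ✓.
Found U = {43} with f^{-1}(U) = {x79} not in τ_X. Therefore f is NOT continuous.


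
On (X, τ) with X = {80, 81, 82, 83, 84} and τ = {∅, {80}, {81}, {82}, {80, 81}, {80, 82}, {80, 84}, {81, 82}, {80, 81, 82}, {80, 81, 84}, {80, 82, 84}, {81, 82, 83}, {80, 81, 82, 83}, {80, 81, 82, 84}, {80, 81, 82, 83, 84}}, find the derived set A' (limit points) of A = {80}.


A' = {84}

For each x ∈ X, list the open sets U ∈ τ with x ∈ U, then check whether U ∩ (A ∖ {x}) ≠ ∅ for every such U.
  x = 80: open {80} ∋ x has {80} ∩ (A ∖ {80}) = ∅, so x is NOT a limit point.
  x = 81: open {81} ∋ x has {81} ∩ (A ∖ {81}) = ∅, so x is NOT a limit point.
  x = 82: open {82} ∋ x has {82} ∩ (A ∖ {82}) = ∅, so x is NOT a limit point.
  x = 83: open {81, 82, 83} ∋ x has {81, 82, 83} ∩ (A ∖ {83}) = ∅, so x is NOT a limit point.
  x = 84: opens ∋ x are {80, 84}, {80, 81, 84}, {80, 82, 84}, {80, 81, 82, 84}, {80, 81, 82, 83, 84}; each meets A ∖ {84}, so x IS a limit point.
Collecting: A' = {84}.


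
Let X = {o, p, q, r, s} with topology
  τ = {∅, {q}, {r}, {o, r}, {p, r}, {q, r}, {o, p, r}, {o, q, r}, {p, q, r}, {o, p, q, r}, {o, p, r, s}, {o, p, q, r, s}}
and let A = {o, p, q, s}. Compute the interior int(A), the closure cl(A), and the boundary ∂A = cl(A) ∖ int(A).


int(A) = {q}, cl(A) = {o, p, q, s}, ∂A = {o, p, s}.

Closed sets in (X, τ) are complements of opens:
  closed(X, τ) = {∅, {q}, {s}, {o, s}, {p, s}, {q, s}, {o, p, s}, {o, q, s}, {p, q, s}, {o, p, q, s}, {o, p, r, s}, {o, p, q, r, s}}.
int(A) = ⋃ {U ∈ τ : U ⊆ A}. Opens contained in A: ∅, {q}.
Taking the union of these: int(A) = {q}.
cl(A) = ⋂ {C closed : A ⊆ C}. Closed sets containing A: {o, p, q, s}, {o, p, q, r, s}.
Intersecting these: cl(A) = {o, p, q, s}.
∂A = cl(A) ∖ int(A) = {o, p, q, s} ∖ {q} = {o, p, s}.


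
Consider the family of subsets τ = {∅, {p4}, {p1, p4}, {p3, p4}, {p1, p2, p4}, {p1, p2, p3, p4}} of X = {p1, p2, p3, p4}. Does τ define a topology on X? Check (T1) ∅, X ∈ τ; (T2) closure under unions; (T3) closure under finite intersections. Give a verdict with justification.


τ is NOT a topology on X.

Axiom (T1): ∅ ∈ τ? Yes; X ∈ τ? Yes.
Axiom (T2/T3): check pairwise unions and intersections of members of τ.
Counterexample for (T2): {p1, p4} ∪ {p3, p4} = {p1, p3, p4} ∉ τ. Therefore τ is NOT a topology.


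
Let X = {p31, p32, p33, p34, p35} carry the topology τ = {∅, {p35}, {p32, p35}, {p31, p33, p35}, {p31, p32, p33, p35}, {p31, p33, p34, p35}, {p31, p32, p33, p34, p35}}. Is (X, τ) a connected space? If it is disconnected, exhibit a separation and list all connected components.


(X, τ) is connected.

Find clopen sets (U ∈ τ with X ∖ U ∈ τ):
  U = ∅, X ∖ U = {p31, p32, p33, p34, p35} — both open, so U is clopen.
  U = {p31, p32, p33, p34, p35}, X ∖ U = ∅ — both open, so U is clopen.
Only trivial clopens (∅ and X) exist, so (X, τ) is connected.
Compute connected components by grouping points that agree on all clopens:
  component: {p31, p32, p33, p34, p35}


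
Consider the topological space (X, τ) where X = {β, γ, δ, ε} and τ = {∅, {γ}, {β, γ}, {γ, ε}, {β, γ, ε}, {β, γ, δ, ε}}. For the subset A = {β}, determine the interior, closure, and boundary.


int(A) = ∅, cl(A) = {β, δ}, ∂A = {β, δ}.

Closed sets in (X, τ) are complements of opens:
  closed(X, τ) = {∅, {δ}, {β, δ}, {δ, ε}, {β, δ, ε}, {β, γ, δ, ε}}.
int(A) = ⋃ {U ∈ τ : U ⊆ A}. Opens contained in A: ∅.
Taking the union of these: int(A) = ∅.
cl(A) = ⋂ {C closed : A ⊆ C}. Closed sets containing A: {β, δ}, {β, δ, ε}, {β, γ, δ, ε}.
Intersecting these: cl(A) = {β, δ}.
∂A = cl(A) ∖ int(A) = {β, δ} ∖ ∅ = {β, δ}.


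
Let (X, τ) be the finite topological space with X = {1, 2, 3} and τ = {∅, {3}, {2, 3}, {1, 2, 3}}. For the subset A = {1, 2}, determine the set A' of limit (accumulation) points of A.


A' = {1}

For each x ∈ X, list the open sets U ∈ τ with x ∈ U, then check whether U ∩ (A ∖ {x}) ≠ ∅ for every such U.
  x = 1: opens ∋ x are {1, 2, 3}; each meets A ∖ {1}, so x IS a limit point.
  x = 2: open {2, 3} ∋ x has {2, 3} ∩ (A ∖ {2}) = ∅, so x is NOT a limit point.
  x = 3: open {3} ∋ x has {3} ∩ (A ∖ {3}) = ∅, so x is NOT a limit point.
Collecting: A' = {1}.


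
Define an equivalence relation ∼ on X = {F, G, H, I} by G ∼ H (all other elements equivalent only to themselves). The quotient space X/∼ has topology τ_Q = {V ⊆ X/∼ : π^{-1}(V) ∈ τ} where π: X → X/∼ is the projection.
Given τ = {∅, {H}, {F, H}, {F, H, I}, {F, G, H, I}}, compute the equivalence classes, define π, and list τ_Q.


X/∼ = {[F], [G=H], [I]}; |τ_Q| = 2.

Equivalence classes: [F], [G=H], [I].
Quotient map π: X → X/∼ sends F ↦ [F], G ↦ [G=H], H ↦ [G=H], I ↦ [I].
For each subset V ⊆ X/∼, compute π^{-1}(V) ⊆ X and check whether π^{-1}(V) ∈ τ. V is open in τ_Q iff π^{-1}(V) ∈ τ.
  V = {}: π^{-1}(V) = ∅ ∈ τ ✓.
  V = {[F]}: π^{-1}(V) = {F} ∉ τ ✗.
  V = {[G=H]}: π^{-1}(V) = {G, H} ∉ τ ✗.
  V = {[F], [G=H]}: π^{-1}(V) = {F, G, H} ∉ τ ✗.
  V = {[I]}: π^{-1}(V) = {I} ∉ τ ✗.
  V = {[F], [I]}: π^{-1}(V) = {F, I} ∉ τ ✗.
  V = {[G=H], [I]}: π^{-1}(V) = {G, H, I} ∉ τ ✗.
  V = {[F], [G=H], [I]}: π^{-1}(V) = {F, G, H, I} ∈ τ ✓.
Open sets in the quotient: τ_Q = {{}, {[F], [G=H], [I]}} (2 elements).


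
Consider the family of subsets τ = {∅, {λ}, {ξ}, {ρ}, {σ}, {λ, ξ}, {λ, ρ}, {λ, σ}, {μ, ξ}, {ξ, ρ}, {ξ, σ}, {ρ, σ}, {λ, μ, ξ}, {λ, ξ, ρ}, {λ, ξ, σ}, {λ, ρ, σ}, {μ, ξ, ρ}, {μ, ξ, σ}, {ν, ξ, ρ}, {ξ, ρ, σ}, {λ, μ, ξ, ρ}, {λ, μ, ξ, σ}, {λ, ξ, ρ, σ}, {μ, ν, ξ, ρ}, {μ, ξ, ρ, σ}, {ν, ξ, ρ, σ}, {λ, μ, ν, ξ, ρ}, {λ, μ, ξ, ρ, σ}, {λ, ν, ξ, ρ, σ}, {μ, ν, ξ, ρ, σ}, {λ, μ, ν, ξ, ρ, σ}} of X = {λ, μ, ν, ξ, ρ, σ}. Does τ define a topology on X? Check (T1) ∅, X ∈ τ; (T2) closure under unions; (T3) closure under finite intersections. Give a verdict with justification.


τ is NOT a topology on X.

Axiom (T1): ∅ ∈ τ? Yes; X ∈ τ? Yes.
Axiom (T2/T3): check pairwise unions and intersections of members of τ.
Counterexample for (T2): {λ} ∪ {ν, ξ, ρ} = {λ, ν, ξ, ρ} ∉ τ. Therefore τ is NOT a topology.


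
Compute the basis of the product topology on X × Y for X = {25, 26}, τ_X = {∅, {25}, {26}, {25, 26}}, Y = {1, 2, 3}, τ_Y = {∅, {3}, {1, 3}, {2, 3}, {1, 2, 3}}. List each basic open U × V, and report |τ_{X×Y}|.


Basis B = {∅ × ∅, {25} × {3}, {26} × {3}, {25} × {1, 3}, {25} × {2, 3}, {25, 26} × {3}, {26} × {1, 3}, {26} × {2, 3}, {25} × {1, 2, 3}, {26} × {1, 2, 3}, {25, 26} × {1, 3}, {25, 26} × {2, 3}, {25, 26} × {1, 2, 3}}; |τ_{X×Y}| = 25.

Enumerate products U × V with U ∈ τ_X, V ∈ τ_Y (deduplicated):
  ∅ × ∅ = {} (∅)
  {25} × {3} = {(25,3)}
  {26} × {3} = {(26,3)}
  {25} × {1, 3} = {(25,1), (25,3)}
  {25} × {2, 3} = {(25,2), (25,3)}
  {25, 26} × {3} = {(25,3), (26,3)}
  {26} × {1, 3} = {(26,1), (26,3)}
  {26} × {2, 3} = {(26,2), (26,3)}
  {25} × {1, 2, 3} = {(25,1), (25,2), (25,3)}
  {26} × {1, 2, 3} = {(26,1), (26,2), (26,3)}
  {25, 26} × {1, 3} = {(25,1), (25,3), (26,1), (26,3)}
  {25, 26} × {2, 3} = {(25,2), (25,3), (26,2), (26,3)}
  {25, 26} × {1, 2, 3} = {(25,1), (25,2), (25,3), (26,1), (26,2), (26,3)}
These 13 distinct sets form the basis B.
Close under arbitrary unions to get τ_{X×Y}; counting gives |τ_{X×Y}| = 25.


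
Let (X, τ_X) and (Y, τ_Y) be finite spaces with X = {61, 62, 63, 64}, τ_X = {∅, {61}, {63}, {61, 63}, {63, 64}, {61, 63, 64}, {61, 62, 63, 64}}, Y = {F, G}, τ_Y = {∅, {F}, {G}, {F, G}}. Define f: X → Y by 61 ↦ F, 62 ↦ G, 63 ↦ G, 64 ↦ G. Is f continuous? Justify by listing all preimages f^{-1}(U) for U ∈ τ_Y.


f is NOT continuous.

Compute f^{-1}(U) for each U ∈ τ_Y:
  U = ∅: f^{-1}(U) = ∅ ∈ τ_X ✓.
  U = {F}: f^{-1}(U) = {61} ∈ τ_X ✓.
  U = {G}: f^{-1}(U) = {62, 63, 64} ∉ τ_X ✗.
  U = {F, G}: f^{-1}(U) = {61, 62, 63, 64} ∈ τ_X ✓.
Found U = {G} with f^{-1}(U) = {62, 63, 64} not in τ_X. Therefore f is NOT continuous.


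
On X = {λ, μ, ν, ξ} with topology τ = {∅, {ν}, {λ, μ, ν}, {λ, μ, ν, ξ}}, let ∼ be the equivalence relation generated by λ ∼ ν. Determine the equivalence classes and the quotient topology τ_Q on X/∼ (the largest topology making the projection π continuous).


X/∼ = {[λ=ν], [μ], [ξ]}; |τ_Q| = 3.

Equivalence classes: [λ=ν], [μ], [ξ].
Quotient map π: X → X/∼ sends λ ↦ [λ=ν], μ ↦ [μ], ν ↦ [λ=ν], ξ ↦ [ξ].
For each subset V ⊆ X/∼, compute π^{-1}(V) ⊆ X and check whether π^{-1}(V) ∈ τ. V is open in τ_Q iff π^{-1}(V) ∈ τ.
  V = {}: π^{-1}(V) = ∅ ∈ τ ✓.
  V = {[λ=ν]}: π^{-1}(V) = {λ, ν} ∉ τ ✗.
  V = {[μ]}: π^{-1}(V) = {μ} ∉ τ ✗.
  V = {[λ=ν], [μ]}: π^{-1}(V) = {λ, μ, ν} ∈ τ ✓.
  V = {[ξ]}: π^{-1}(V) = {ξ} ∉ τ ✗.
  V = {[λ=ν], [ξ]}: π^{-1}(V) = {λ, ν, ξ} ∉ τ ✗.
  V = {[μ], [ξ]}: π^{-1}(V) = {μ, ξ} ∉ τ ✗.
  V = {[λ=ν], [μ], [ξ]}: π^{-1}(V) = {λ, μ, ν, ξ} ∈ τ ✓.
Open sets in the quotient: τ_Q = {{}, {[λ=ν], [μ]}, {[λ=ν], [μ], [ξ]}} (3 elements).


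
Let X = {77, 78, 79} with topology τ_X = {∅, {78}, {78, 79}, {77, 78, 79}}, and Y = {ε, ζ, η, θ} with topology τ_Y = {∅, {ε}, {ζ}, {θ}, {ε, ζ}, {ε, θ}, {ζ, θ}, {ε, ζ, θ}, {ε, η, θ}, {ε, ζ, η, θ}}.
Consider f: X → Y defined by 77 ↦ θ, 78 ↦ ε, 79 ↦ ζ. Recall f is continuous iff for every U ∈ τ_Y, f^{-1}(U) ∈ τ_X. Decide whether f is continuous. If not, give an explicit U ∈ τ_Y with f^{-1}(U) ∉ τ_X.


f is NOT continuous.

Compute f^{-1}(U) for each U ∈ τ_Y:
  U = ∅: f^{-1}(U) = ∅ ∈ τ_X ✓.
  U = {ε}: f^{-1}(U) = {78} ∈ τ_X ✓.
  U = {ζ}: f^{-1}(U) = {79} ∉ τ_X ✗.
  U = {θ}: f^{-1}(U) = {77} ∉ τ_X ✗.
  U = {ε, ζ}: f^{-1}(U) = {78, 79} ∈ τ_X ✓.
  U = {ε, θ}: f^{-1}(U) = {77, 78} ∉ τ_X ✗.
  U = {ζ, θ}: f^{-1}(U) = {77, 79} ∉ τ_X ✗.
  U = {ε, ζ, θ}: f^{-1}(U) = {77, 78, 79} ∈ τ_X ✓.
  U = {ε, η, θ}: f^{-1}(U) = {77, 78} ∉ τ_X ✗.
  U = {ε, ζ, η, θ}: f^{-1}(U) = {77, 78, 79} ∈ τ_X ✓.
Found U = {ζ} with f^{-1}(U) = {79} not in τ_X. Therefore f is NOT continuous.


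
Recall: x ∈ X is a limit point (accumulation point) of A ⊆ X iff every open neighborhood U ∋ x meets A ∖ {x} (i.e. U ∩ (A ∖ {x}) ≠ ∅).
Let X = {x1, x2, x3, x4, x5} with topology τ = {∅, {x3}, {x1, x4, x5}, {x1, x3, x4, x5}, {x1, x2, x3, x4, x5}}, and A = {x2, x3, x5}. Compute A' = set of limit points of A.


A' = {x1, x2, x4}

For each x ∈ X, list the open sets U ∈ τ with x ∈ U, then check whether U ∩ (A ∖ {x}) ≠ ∅ for every such U.
  x = x1: opens ∋ x are {x1, x4, x5}, {x1, x3, x4, x5}, {x1, x2, x3, x4, x5}; each meets A ∖ {x1}, so x IS a limit point.
  x = x2: opens ∋ x are {x1, x2, x3, x4, x5}; each meets A ∖ {x2}, so x IS a limit point.
  x = x3: open {x3} ∋ x has {x3} ∩ (A ∖ {x3}) = ∅, so x is NOT a limit point.
  x = x4: opens ∋ x are {x1, x4, x5}, {x1, x3, x4, x5}, {x1, x2, x3, x4, x5}; each meets A ∖ {x4}, so x IS a limit point.
  x = x5: open {x1, x4, x5} ∋ x has {x1, x4, x5} ∩ (A ∖ {x5}) = ∅, so x is NOT a limit point.
Collecting: A' = {x1, x2, x4}.


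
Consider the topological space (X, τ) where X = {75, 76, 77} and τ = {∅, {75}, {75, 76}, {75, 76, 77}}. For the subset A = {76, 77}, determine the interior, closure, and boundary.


int(A) = ∅, cl(A) = {76, 77}, ∂A = {76, 77}.

Closed sets in (X, τ) are complements of opens:
  closed(X, τ) = {∅, {77}, {76, 77}, {75, 76, 77}}.
int(A) = ⋃ {U ∈ τ : U ⊆ A}. Opens contained in A: ∅.
Taking the union of these: int(A) = ∅.
cl(A) = ⋂ {C closed : A ⊆ C}. Closed sets containing A: {76, 77}, {75, 76, 77}.
Intersecting these: cl(A) = {76, 77}.
∂A = cl(A) ∖ int(A) = {76, 77} ∖ ∅ = {76, 77}.


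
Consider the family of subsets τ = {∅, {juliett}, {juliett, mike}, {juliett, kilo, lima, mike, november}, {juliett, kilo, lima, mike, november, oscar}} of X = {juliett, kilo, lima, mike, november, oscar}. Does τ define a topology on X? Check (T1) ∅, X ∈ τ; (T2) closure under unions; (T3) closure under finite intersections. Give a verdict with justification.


τ IS a topology on X.

Axiom (T1): ∅ ∈ τ? Yes; X ∈ τ? Yes.
Axiom (T2/T3): check pairwise unions and intersections of members of τ.
All pairwise intersections and unions checked — each lies in τ. Therefore τ satisfies (T1), (T2), (T3): it IS a topology on X.


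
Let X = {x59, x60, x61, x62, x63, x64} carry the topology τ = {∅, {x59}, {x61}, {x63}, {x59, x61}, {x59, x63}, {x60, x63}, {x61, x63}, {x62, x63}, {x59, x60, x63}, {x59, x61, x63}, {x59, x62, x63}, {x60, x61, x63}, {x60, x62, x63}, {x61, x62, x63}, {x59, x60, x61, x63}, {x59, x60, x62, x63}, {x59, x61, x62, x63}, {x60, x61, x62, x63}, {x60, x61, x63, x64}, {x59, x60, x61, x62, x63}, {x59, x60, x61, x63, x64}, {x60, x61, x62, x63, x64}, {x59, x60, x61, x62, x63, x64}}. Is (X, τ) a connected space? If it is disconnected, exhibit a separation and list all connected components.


(X, τ) is disconnected; components = [{x59}, {x60, x61, x62, x63, x64}].

Find clopen sets (U ∈ τ with X ∖ U ∈ τ):
  U = ∅, X ∖ U = {x59, x60, x61, x62, x63, x64} — both open, so U is clopen.
  U = {x59}, X ∖ U = {x60, x61, x62, x63, x64} — both open, so U is clopen.
  U = {x60, x61, x62, x63, x64}, X ∖ U = {x59} — both open, so U is clopen.
  U = {x59, x60, x61, x62, x63, x64}, X ∖ U = ∅ — both open, so U is clopen.
Nontrivial clopen(s) exist: e.g. {x60, x61, x62, x63, x64}. So (X, τ) is disconnected.
Compute connected components by grouping points that agree on all clopens:
  component: {x59}
  component: {x60, x61, x62, x63, x64}


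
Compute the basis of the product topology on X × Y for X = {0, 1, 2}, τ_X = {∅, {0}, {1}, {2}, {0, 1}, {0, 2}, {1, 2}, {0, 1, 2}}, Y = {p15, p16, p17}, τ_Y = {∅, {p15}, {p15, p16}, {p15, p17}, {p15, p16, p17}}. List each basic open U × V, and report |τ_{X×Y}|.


Basis B = {∅ × ∅, {0} × {p15}, {1} × {p15}, {2} × {p15}, {0} × {p15, p16}, {0} × {p15, p17}, {0, 1} × {p15}, {0, 2} × {p15}, {1} × {p15, p16}, {1} × {p15, p17}, {1, 2} × {p15}, {2} × {p15, p16}, {2} × {p15, p17}, {0} × {p15, p16, p17}, {0, 1, 2} × {p15}, {1} × {p15, p16, p17}, {2} × {p15, p16, p17}, {0, 1} × {p15, p16}, {0, 2} × {p15, p16}, {0, 1} × {p15, p17}, {0, 2} × {p15, p17}, {1, 2} × {p15, p16}, {1, 2} × {p15, p17}, {0, 1} × {p15, p16, p17}, {0, 2} × {p15, p16, p17}, {0, 1, 2} × {p15, p16}, {0, 1, 2} × {p15, p17}, {1, 2} × {p15, p16, p17}, {0, 1, 2} × {p15, p16, p17}}; |τ_{X×Y}| = 125.

Enumerate products U × V with U ∈ τ_X, V ∈ τ_Y (deduplicated):
  ∅ × ∅ = {} (∅)
  {0} × {p15} = {(0,p15)}
  {1} × {p15} = {(1,p15)}
  {2} × {p15} = {(2,p15)}
  {0} × {p15, p16} = {(0,p15), (0,p16)}
  {0} × {p15, p17} = {(0,p15), (0,p17)}
  {0, 1} × {p15} = {(0,p15), (1,p15)}
  {0, 2} × {p15} = {(0,p15), (2,p15)}
  {1} × {p15, p16} = {(1,p15), (1,p16)}
  {1} × {p15, p17} = {(1,p15), (1,p17)}
  {1, 2} × {p15} = {(1,p15), (2,p15)}
  {2} × {p15, p16} = {(2,p15), (2,p16)}
  {2} × {p15, p17} = {(2,p15), (2,p17)}
  {0} × {p15, p16, p17} = {(0,p15), (0,p16), (0,p17)}
  {0, 1, 2} × {p15} = {(0,p15), (1,p15), (2,p15)}
  {1} × {p15, p16, p17} = {(1,p15), (1,p16), (1,p17)}
  {2} × {p15, p16, p17} = {(2,p15), (2,p16), (2,p17)}
  {0, 1} × {p15, p16} = {(0,p15), (0,p16), (1,p15), (1,p16)}
  {0, 2} × {p15, p16} = {(0,p15), (0,p16), (2,p15), (2,p16)}
  {0, 1} × {p15, p17} = {(0,p15), (0,p17), (1,p15), (1,p17)}
  {0, 2} × {p15, p17} = {(0,p15), (0,p17), (2,p15), (2,p17)}
  {1, 2} × {p15, p16} = {(1,p15), (1,p16), (2,p15), (2,p16)}
  {1, 2} × {p15, p17} = {(1,p15), (1,p17), (2,p15), (2,p17)}
  {0, 1} × {p15, p16, p17} = {(0,p15), (0,p16), (0,p17), (1,p15), (1,p16), (1,p17)}
  {0, 2} × {p15, p16, p17} = {(0,p15), (0,p16), (0,p17), (2,p15), (2,p16), (2,p17)}
  {0, 1, 2} × {p15, p16} = {(0,p15), (0,p16), (1,p15), (1,p16), (2,p15), (2,p16)}
  {0, 1, 2} × {p15, p17} = {(0,p15), (0,p17), (1,p15), (1,p17), (2,p15), (2,p17)}
  {1, 2} × {p15, p16, p17} = {(1,p15), (1,p16), (1,p17), (2,p15), (2,p16), (2,p17)}
  {0, 1, 2} × {p15, p16, p17} = {(0,p15), (0,p16), (0,p17), (1,p15), (1,p16), (1,p17), (2,p15), (2,p16), (2,p17)}
These 29 distinct sets form the basis B.
Close under arbitrary unions to get τ_{X×Y}; counting gives |τ_{X×Y}| = 125.


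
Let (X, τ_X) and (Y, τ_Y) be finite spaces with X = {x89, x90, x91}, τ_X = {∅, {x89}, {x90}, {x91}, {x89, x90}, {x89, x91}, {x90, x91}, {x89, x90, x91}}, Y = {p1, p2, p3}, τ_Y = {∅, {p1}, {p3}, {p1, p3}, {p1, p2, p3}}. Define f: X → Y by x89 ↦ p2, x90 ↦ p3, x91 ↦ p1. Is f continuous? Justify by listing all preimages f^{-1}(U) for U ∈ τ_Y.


f IS continuous.

Compute f^{-1}(U) for each U ∈ τ_Y:
  U = ∅: f^{-1}(U) = ∅ ∈ τ_X ✓.
  U = {p1}: f^{-1}(U) = {x91} ∈ τ_X ✓.
  U = {p3}: f^{-1}(U) = {x90} ∈ τ_X ✓.
  U = {p1, p3}: f^{-1}(U) = {x90, x91} ∈ τ_X ✓.
  U = {p1, p2, p3}: f^{-1}(U) = {x89, x90, x91} ∈ τ_X ✓.
Every preimage lies in τ_X, so f IS continuous.


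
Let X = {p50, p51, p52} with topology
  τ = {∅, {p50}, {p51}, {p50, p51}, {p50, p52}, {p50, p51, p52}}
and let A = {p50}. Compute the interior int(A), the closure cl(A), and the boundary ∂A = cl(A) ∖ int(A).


int(A) = {p50}, cl(A) = {p50, p52}, ∂A = {p52}.

Closed sets in (X, τ) are complements of opens:
  closed(X, τ) = {∅, {p51}, {p52}, {p50, p52}, {p51, p52}, {p50, p51, p52}}.
int(A) = ⋃ {U ∈ τ : U ⊆ A}. Opens contained in A: ∅, {p50}.
Taking the union of these: int(A) = {p50}.
cl(A) = ⋂ {C closed : A ⊆ C}. Closed sets containing A: {p50, p52}, {p50, p51, p52}.
Intersecting these: cl(A) = {p50, p52}.
∂A = cl(A) ∖ int(A) = {p50, p52} ∖ {p50} = {p52}.


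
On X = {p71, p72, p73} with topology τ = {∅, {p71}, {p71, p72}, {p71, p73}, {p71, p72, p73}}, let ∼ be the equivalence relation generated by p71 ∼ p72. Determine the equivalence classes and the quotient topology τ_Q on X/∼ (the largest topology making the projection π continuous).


X/∼ = {[p71=p72], [p73]}; |τ_Q| = 3.

Equivalence classes: [p71=p72], [p73].
Quotient map π: X → X/∼ sends p71 ↦ [p71=p72], p72 ↦ [p71=p72], p73 ↦ [p73].
For each subset V ⊆ X/∼, compute π^{-1}(V) ⊆ X and check whether π^{-1}(V) ∈ τ. V is open in τ_Q iff π^{-1}(V) ∈ τ.
  V = {}: π^{-1}(V) = ∅ ∈ τ ✓.
  V = {[p71=p72]}: π^{-1}(V) = {p71, p72} ∈ τ ✓.
  V = {[p73]}: π^{-1}(V) = {p73} ∉ τ ✗.
  V = {[p71=p72], [p73]}: π^{-1}(V) = {p71, p72, p73} ∈ τ ✓.
Open sets in the quotient: τ_Q = {{}, {[p71=p72]}, {[p71=p72], [p73]}} (3 elements).


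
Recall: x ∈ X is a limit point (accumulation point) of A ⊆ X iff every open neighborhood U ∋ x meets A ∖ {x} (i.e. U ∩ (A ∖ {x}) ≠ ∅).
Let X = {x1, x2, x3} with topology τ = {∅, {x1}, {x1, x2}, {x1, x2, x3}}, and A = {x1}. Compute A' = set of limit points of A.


A' = {x2, x3}

For each x ∈ X, list the open sets U ∈ τ with x ∈ U, then check whether U ∩ (A ∖ {x}) ≠ ∅ for every such U.
  x = x1: open {x1} ∋ x has {x1} ∩ (A ∖ {x1}) = ∅, so x is NOT a limit point.
  x = x2: opens ∋ x are {x1, x2}, {x1, x2, x3}; each meets A ∖ {x2}, so x IS a limit point.
  x = x3: opens ∋ x are {x1, x2, x3}; each meets A ∖ {x3}, so x IS a limit point.
Collecting: A' = {x2, x3}.


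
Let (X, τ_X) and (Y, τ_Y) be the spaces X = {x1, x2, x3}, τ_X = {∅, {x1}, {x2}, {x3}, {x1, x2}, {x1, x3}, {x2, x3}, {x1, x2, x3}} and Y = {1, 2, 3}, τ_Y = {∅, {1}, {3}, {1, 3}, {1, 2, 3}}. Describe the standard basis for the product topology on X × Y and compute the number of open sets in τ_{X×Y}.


Basis B = {∅ × ∅, {x1} × {1}, {x1} × {3}, {x2} × {1}, {x2} × {3}, {x3} × {1}, {x3} × {3}, {x1} × {1, 3}, {x1, x2} × {1}, {x1, x3} × {1}, {x1, x2} × {3}, {x1, x3} × {3}, {x2} × {1, 3}, {x2, x3} × {1}, {x2, x3} × {3}, {x3} × {1, 3}, {x1} × {1, 2, 3}, {x1, x2, x3} × {1}, {x1, x2, x3} × {3}, {x2} × {1, 2, 3}, {x3} × {1, 2, 3}, {x1, x2} × {1, 3}, {x1, x3} × {1, 3}, {x2, x3} × {1, 3}, {x1, x2} × {1, 2, 3}, {x1, x3} × {1, 2, 3}, {x1, x2, x3} × {1, 3}, {x2, x3} × {1, 2, 3}, {x1, x2, x3} × {1, 2, 3}}; |τ_{X×Y}| = 125.

Enumerate products U × V with U ∈ τ_X, V ∈ τ_Y (deduplicated):
  ∅ × ∅ = {} (∅)
  {x1} × {1} = {(x1,1)}
  {x1} × {3} = {(x1,3)}
  {x2} × {1} = {(x2,1)}
  {x2} × {3} = {(x2,3)}
  {x3} × {1} = {(x3,1)}
  {x3} × {3} = {(x3,3)}
  {x1} × {1, 3} = {(x1,1), (x1,3)}
  {x1, x2} × {1} = {(x1,1), (x2,1)}
  {x1, x3} × {1} = {(x1,1), (x3,1)}
  {x1, x2} × {3} = {(x1,3), (x2,3)}
  {x1, x3} × {3} = {(x1,3), (x3,3)}
  {x2} × {1, 3} = {(x2,1), (x2,3)}
  {x2, x3} × {1} = {(x2,1), (x3,1)}
  {x2, x3} × {3} = {(x2,3), (x3,3)}
  {x3} × {1, 3} = {(x3,1), (x3,3)}
  {x1} × {1, 2, 3} = {(x1,1), (x1,2), (x1,3)}
  {x1, x2, x3} × {1} = {(x1,1), (x2,1), (x3,1)}
  {x1, x2, x3} × {3} = {(x1,3), (x2,3), (x3,3)}
  {x2} × {1, 2, 3} = {(x2,1), (x2,2), (x2,3)}
  {x3} × {1, 2, 3} = {(x3,1), (x3,2), (x3,3)}
  {x1, x2} × {1, 3} = {(x1,1), (x1,3), (x2,1), (x2,3)}
  {x1, x3} × {1, 3} = {(x1,1), (x1,3), (x3,1), (x3,3)}
  {x2, x3} × {1, 3} = {(x2,1), (x2,3), (x3,1), (x3,3)}
  {x1, x2} × {1, 2, 3} = {(x1,1), (x1,2), (x1,3), (x2,1), (x2,2), (x2,3)}
  {x1, x3} × {1, 2, 3} = {(x1,1), (x1,2), (x1,3), (x3,1), (x3,2), (x3,3)}
  {x1, x2, x3} × {1, 3} = {(x1,1), (x1,3), (x2,1), (x2,3), (x3,1), (x3,3)}
  {x2, x3} × {1, 2, 3} = {(x2,1), (x2,2), (x2,3), (x3,1), (x3,2), (x3,3)}
  {x1, x2, x3} × {1, 2, 3} = {(x1,1), (x1,2), (x1,3), (x2,1), (x2,2), (x2,3), (x3,1), (x3,2), (x3,3)}
These 29 distinct sets form the basis B.
Close under arbitrary unions to get τ_{X×Y}; counting gives |τ_{X×Y}| = 125.


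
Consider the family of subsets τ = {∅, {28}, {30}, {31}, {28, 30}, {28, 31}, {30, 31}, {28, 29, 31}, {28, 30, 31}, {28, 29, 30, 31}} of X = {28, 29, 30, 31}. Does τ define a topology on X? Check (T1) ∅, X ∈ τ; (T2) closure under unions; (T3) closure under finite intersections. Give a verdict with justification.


τ IS a topology on X.

Axiom (T1): ∅ ∈ τ? Yes; X ∈ τ? Yes.
Axiom (T2/T3): check pairwise unions and intersections of members of τ.
All pairwise intersections and unions checked — each lies in τ. Therefore τ satisfies (T1), (T2), (T3): it IS a topology on X.


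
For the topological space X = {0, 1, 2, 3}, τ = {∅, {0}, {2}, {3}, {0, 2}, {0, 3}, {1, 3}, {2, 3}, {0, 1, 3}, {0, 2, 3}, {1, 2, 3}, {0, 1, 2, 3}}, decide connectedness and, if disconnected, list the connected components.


(X, τ) is disconnected; components = [{0}, {2}, {1, 3}].

Find clopen sets (U ∈ τ with X ∖ U ∈ τ):
  U = ∅, X ∖ U = {0, 1, 2, 3} — both open, so U is clopen.
  U = {0}, X ∖ U = {1, 2, 3} — both open, so U is clopen.
  U = {2}, X ∖ U = {0, 1, 3} — both open, so U is clopen.
  U = {0, 2}, X ∖ U = {1, 3} — both open, so U is clopen.
  U = {1, 3}, X ∖ U = {0, 2} — both open, so U is clopen.
  U = {0, 1, 3}, X ∖ U = {2} — both open, so U is clopen.
  U = {1, 2, 3}, X ∖ U = {0} — both open, so U is clopen.
  U = {0, 1, 2, 3}, X ∖ U = ∅ — both open, so U is clopen.
Nontrivial clopen(s) exist: e.g. {2}. So (X, τ) is disconnected.
Compute connected components by grouping points that agree on all clopens:
  component: {0}
  component: {2}
  component: {1, 3}


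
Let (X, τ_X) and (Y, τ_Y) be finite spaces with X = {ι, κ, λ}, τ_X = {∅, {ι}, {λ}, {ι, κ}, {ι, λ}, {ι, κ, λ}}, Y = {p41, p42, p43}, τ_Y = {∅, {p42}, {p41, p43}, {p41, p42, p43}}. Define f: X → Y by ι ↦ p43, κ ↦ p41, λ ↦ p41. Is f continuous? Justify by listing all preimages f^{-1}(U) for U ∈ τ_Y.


f IS continuous.

Compute f^{-1}(U) for each U ∈ τ_Y:
  U = ∅: f^{-1}(U) = ∅ ∈ τ_X ✓.
  U = {p42}: f^{-1}(U) = ∅ ∈ τ_X ✓.
  U = {p41, p43}: f^{-1}(U) = {ι, κ, λ} ∈ τ_X ✓.
  U = {p41, p42, p43}: f^{-1}(U) = {ι, κ, λ} ∈ τ_X ✓.
Every preimage lies in τ_X, so f IS continuous.


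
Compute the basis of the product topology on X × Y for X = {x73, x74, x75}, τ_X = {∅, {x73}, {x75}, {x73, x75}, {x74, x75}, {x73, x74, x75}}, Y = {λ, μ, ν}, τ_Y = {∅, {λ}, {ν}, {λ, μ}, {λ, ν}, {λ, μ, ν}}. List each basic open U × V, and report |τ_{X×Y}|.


Basis B = {∅ × ∅, {x73} × {λ}, {x73} × {ν}, {x75} × {λ}, {x75} × {ν}, {x73} × {λ, μ}, {x73} × {λ, ν}, {x73, x75} × {λ}, {x73, x75} × {ν}, {x74, x75} × {λ}, {x74, x75} × {ν}, {x75} × {λ, μ}, {x75} × {λ, ν}, {x73} × {λ, μ, ν}, {x73, x74, x75} × {λ}, {x73, x74, x75} × {ν}, {x75} × {λ, μ, ν}, {x73, x75} × {λ, μ}, {x73, x75} × {λ, ν}, {x74, x75} × {λ, μ}, {x74, x75} × {λ, ν}, {x73, x75} × {λ, μ, ν}, {x73, x74, x75} × {λ, μ}, {x73, x74, x75} × {λ, ν}, {x74, x75} × {λ, μ, ν}, {x73, x74, x75} × {λ, μ, ν}}; |τ_{X×Y}| = 108.

Enumerate products U × V with U ∈ τ_X, V ∈ τ_Y (deduplicated):
  ∅ × ∅ = {} (∅)
  {x73} × {λ} = {(x73,λ)}
  {x73} × {ν} = {(x73,ν)}
  {x75} × {λ} = {(x75,λ)}
  {x75} × {ν} = {(x75,ν)}
  {x73} × {λ, μ} = {(x73,λ), (x73,μ)}
  {x73} × {λ, ν} = {(x73,λ), (x73,ν)}
  {x73, x75} × {λ} = {(x73,λ), (x75,λ)}
  {x73, x75} × {ν} = {(x73,ν), (x75,ν)}
  {x74, x75} × {λ} = {(x74,λ), (x75,λ)}
  {x74, x75} × {ν} = {(x74,ν), (x75,ν)}
  {x75} × {λ, μ} = {(x75,λ), (x75,μ)}
  {x75} × {λ, ν} = {(x75,λ), (x75,ν)}
  {x73} × {λ, μ, ν} = {(x73,λ), (x73,μ), (x73,ν)}
  {x73, x74, x75} × {λ} = {(x73,λ), (x74,λ), (x75,λ)}
  {x73, x74, x75} × {ν} = {(x73,ν), (x74,ν), (x75,ν)}
  {x75} × {λ, μ, ν} = {(x75,λ), (x75,μ), (x75,ν)}
  {x73, x75} × {λ, μ} = {(x73,λ), (x73,μ), (x75,λ), (x75,μ)}
  {x73, x75} × {λ, ν} = {(x73,λ), (x73,ν), (x75,λ), (x75,ν)}
  {x74, x75} × {λ, μ} = {(x74,λ), (x74,μ), (x75,λ), (x75,μ)}
  {x74, x75} × {λ, ν} = {(x74,λ), (x74,ν), (x75,λ), (x75,ν)}
  {x73, x75} × {λ, μ, ν} = {(x73,λ), (x73,μ), (x73,ν), (x75,λ), (x75,μ), (x75,ν)}
  {x73, x74, x75} × {λ, μ} = {(x73,λ), (x73,μ), (x74,λ), (x74,μ), (x75,λ), (x75,μ)}
  {x73, x74, x75} × {λ, ν} = {(x73,λ), (x73,ν), (x74,λ), (x74,ν), (x75,λ), (x75,ν)}
  {x74, x75} × {λ, μ, ν} = {(x74,λ), (x74,μ), (x74,ν), (x75,λ), (x75,μ), (x75,ν)}
  {x73, x74, x75} × {λ, μ, ν} = {(x73,λ), (x73,μ), (x73,ν), (x74,λ), (x74,μ), (x74,ν), (x75,λ), (x75,μ), (x75,ν)}
These 26 distinct sets form the basis B.
Close under arbitrary unions to get τ_{X×Y}; counting gives |τ_{X×Y}| = 108.


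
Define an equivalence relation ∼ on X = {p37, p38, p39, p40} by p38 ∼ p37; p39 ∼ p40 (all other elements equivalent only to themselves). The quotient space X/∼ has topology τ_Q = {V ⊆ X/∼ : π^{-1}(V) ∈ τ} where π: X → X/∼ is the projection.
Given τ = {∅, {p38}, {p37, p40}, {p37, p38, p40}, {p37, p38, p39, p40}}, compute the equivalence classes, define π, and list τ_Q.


X/∼ = {[p37=p38], [p39=p40]}; |τ_Q| = 2.

Equivalence classes: [p37=p38], [p39=p40].
Quotient map π: X → X/∼ sends p37 ↦ [p37=p38], p38 ↦ [p37=p38], p39 ↦ [p39=p40], p40 ↦ [p39=p40].
For each subset V ⊆ X/∼, compute π^{-1}(V) ⊆ X and check whether π^{-1}(V) ∈ τ. V is open in τ_Q iff π^{-1}(V) ∈ τ.
  V = {}: π^{-1}(V) = ∅ ∈ τ ✓.
  V = {[p37=p38]}: π^{-1}(V) = {p37, p38} ∉ τ ✗.
  V = {[p39=p40]}: π^{-1}(V) = {p39, p40} ∉ τ ✗.
  V = {[p37=p38], [p39=p40]}: π^{-1}(V) = {p37, p38, p39, p40} ∈ τ ✓.
Open sets in the quotient: τ_Q = {{}, {[p37=p38], [p39=p40]}} (2 elements).


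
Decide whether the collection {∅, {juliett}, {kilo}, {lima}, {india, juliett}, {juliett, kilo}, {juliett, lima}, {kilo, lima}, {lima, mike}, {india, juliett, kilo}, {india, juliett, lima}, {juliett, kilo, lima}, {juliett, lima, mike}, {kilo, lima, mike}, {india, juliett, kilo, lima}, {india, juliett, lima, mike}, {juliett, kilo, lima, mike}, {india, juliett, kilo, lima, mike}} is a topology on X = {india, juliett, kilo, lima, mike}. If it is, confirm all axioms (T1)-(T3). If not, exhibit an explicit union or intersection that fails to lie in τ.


τ IS a topology on X.

Axiom (T1): ∅ ∈ τ? Yes; X ∈ τ? Yes.
Axiom (T2/T3): check pairwise unions and intersections of members of τ.
All pairwise intersections and unions checked — each lies in τ. Therefore τ satisfies (T1), (T2), (T3): it IS a topology on X.


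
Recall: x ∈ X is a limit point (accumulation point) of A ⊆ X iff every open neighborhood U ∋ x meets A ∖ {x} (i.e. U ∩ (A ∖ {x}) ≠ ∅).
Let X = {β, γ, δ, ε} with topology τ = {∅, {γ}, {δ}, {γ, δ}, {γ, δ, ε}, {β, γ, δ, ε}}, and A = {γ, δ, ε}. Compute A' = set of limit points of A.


A' = {β, ε}

For each x ∈ X, list the open sets U ∈ τ with x ∈ U, then check whether U ∩ (A ∖ {x}) ≠ ∅ for every such U.
  x = β: opens ∋ x are {β, γ, δ, ε}; each meets A ∖ {β}, so x IS a limit point.
  x = γ: open {γ} ∋ x has {γ} ∩ (A ∖ {γ}) = ∅, so x is NOT a limit point.
  x = δ: open {δ} ∋ x has {δ} ∩ (A ∖ {δ}) = ∅, so x is NOT a limit point.
  x = ε: opens ∋ x are {γ, δ, ε}, {β, γ, δ, ε}; each meets A ∖ {ε}, so x IS a limit point.
Collecting: A' = {β, ε}.


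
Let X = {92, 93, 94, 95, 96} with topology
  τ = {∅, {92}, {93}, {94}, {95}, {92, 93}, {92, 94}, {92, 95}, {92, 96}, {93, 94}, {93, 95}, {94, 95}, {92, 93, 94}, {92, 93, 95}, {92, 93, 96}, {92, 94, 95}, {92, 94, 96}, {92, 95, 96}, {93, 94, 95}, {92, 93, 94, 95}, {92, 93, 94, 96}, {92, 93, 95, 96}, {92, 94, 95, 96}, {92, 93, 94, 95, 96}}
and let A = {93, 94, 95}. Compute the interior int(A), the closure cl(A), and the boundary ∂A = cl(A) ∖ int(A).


int(A) = {93, 94, 95}, cl(A) = {93, 94, 95}, ∂A = ∅.

Closed sets in (X, τ) are complements of opens:
  closed(X, τ) = {∅, {93}, {94}, {95}, {96}, {92, 96}, {93, 94}, {93, 95}, {93, 96}, {94, 95}, {94, 96}, {95, 96}, {92, 93, 96}, {92, 94, 96}, {92, 95, 96}, {93, 94, 95}, {93, 94, 96}, {93, 95, 96}, {94, 95, 96}, {92, 93, 94, 96}, {92, 93, 95, 96}, {92, 94, 95, 96}, {93, 94, 95, 96}, {92, 93, 94, 95, 96}}.
int(A) = ⋃ {U ∈ τ : U ⊆ A}. Opens contained in A: ∅, {93}, {94}, {95}, {93, 94}, {93, 95}, {94, 95}, {93, 94, 95}.
Taking the union of these: int(A) = {93, 94, 95}.
cl(A) = ⋂ {C closed : A ⊆ C}. Closed sets containing A: {93, 94, 95}, {93, 94, 95, 96}, {92, 93, 94, 95, 96}.
Intersecting these: cl(A) = {93, 94, 95}.
∂A = cl(A) ∖ int(A) = {93, 94, 95} ∖ {93, 94, 95} = ∅.


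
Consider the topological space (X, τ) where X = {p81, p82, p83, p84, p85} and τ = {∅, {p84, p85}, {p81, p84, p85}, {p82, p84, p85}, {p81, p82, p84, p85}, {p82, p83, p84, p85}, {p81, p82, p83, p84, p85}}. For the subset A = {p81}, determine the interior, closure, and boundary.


int(A) = ∅, cl(A) = {p81}, ∂A = {p81}.

Closed sets in (X, τ) are complements of opens:
  closed(X, τ) = {∅, {p81}, {p83}, {p81, p83}, {p82, p83}, {p81, p82, p83}, {p81, p82, p83, p84, p85}}.
int(A) = ⋃ {U ∈ τ : U ⊆ A}. Opens contained in A: ∅.
Taking the union of these: int(A) = ∅.
cl(A) = ⋂ {C closed : A ⊆ C}. Closed sets containing A: {p81}, {p81, p83}, {p81, p82, p83}, {p81, p82, p83, p84, p85}.
Intersecting these: cl(A) = {p81}.
∂A = cl(A) ∖ int(A) = {p81} ∖ ∅ = {p81}.


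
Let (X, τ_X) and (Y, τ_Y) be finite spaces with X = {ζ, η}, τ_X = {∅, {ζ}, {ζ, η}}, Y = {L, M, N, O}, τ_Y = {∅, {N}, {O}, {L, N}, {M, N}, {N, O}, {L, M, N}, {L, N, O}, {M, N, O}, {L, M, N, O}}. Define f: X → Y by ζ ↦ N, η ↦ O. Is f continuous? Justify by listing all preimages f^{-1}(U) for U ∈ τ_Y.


f is NOT continuous.

Compute f^{-1}(U) for each U ∈ τ_Y:
  U = ∅: f^{-1}(U) = ∅ ∈ τ_X ✓.
  U = {N}: f^{-1}(U) = {ζ} ∈ τ_X ✓.
  U = {O}: f^{-1}(U) = {η} ∉ τ_X ✗.
  U = {L, N}: f^{-1}(U) = {ζ} ∈ τ_X ✓.
  U = {M, N}: f^{-1}(U) = {ζ} ∈ τ_X ✓.
  U = {N, O}: f^{-1}(U) = {ζ, η} ∈ τ_X ✓.
  U = {L, M, N}: f^{-1}(U) = {ζ} ∈ τ_X ✓.
  U = {L, N, O}: f^{-1}(U) = {ζ, η} ∈ τ_X ✓.
  U = {M, N, O}: f^{-1}(U) = {ζ, η} ∈ τ_X ✓.
  U = {L, M, N, O}: f^{-1}(U) = {ζ, η} ∈ τ_X ✓.
Found U = {O} with f^{-1}(U) = {η} not in τ_X. Therefore f is NOT continuous.


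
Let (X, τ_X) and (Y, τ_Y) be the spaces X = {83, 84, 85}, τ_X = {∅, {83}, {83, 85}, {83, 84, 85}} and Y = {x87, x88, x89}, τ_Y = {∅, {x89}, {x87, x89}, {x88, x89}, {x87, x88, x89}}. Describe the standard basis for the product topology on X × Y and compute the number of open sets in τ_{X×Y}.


Basis B = {∅ × ∅, {83} × {x89}, {83} × {x87, x89}, {83} × {x88, x89}, {83, 85} × {x89}, {83} × {x87, x88, x89}, {83, 84, 85} × {x89}, {83, 85} × {x87, x89}, {83, 85} × {x88, x89}, {83, 85} × {x87, x88, x89}, {83, 84, 85} × {x87, x89}, {83, 84, 85} × {x88, x89}, {83, 84, 85} × {x87, x88, x89}}; |τ_{X×Y}| = 30.

Enumerate products U × V with U ∈ τ_X, V ∈ τ_Y (deduplicated):
  ∅ × ∅ = {} (∅)
  {83} × {x89} = {(83,x89)}
  {83} × {x87, x89} = {(83,x87), (83,x89)}
  {83} × {x88, x89} = {(83,x88), (83,x89)}
  {83, 85} × {x89} = {(83,x89), (85,x89)}
  {83} × {x87, x88, x89} = {(83,x87), (83,x88), (83,x89)}
  {83, 84, 85} × {x89} = {(83,x89), (84,x89), (85,x89)}
  {83, 85} × {x87, x89} = {(83,x87), (83,x89), (85,x87), (85,x89)}
  {83, 85} × {x88, x89} = {(83,x88), (83,x89), (85,x88), (85,x89)}
  {83, 85} × {x87, x88, x89} = {(83,x87), (83,x88), (83,x89), (85,x87), (85,x88), (85,x89)}
  {83, 84, 85} × {x87, x89} = {(83,x87), (83,x89), (84,x87), (84,x89), (85,x87), (85,x89)}
  {83, 84, 85} × {x88, x89} = {(83,x88), (83,x89), (84,x88), (84,x89), (85,x88), (85,x89)}
  {83, 84, 85} × {x87, x88, x89} = {(83,x87), (83,x88), (83,x89), (84,x87), (84,x88), (84,x89), (85,x87), (85,x88), (85,x89)}
These 13 distinct sets form the basis B.
Close under arbitrary unions to get τ_{X×Y}; counting gives |τ_{X×Y}| = 30.


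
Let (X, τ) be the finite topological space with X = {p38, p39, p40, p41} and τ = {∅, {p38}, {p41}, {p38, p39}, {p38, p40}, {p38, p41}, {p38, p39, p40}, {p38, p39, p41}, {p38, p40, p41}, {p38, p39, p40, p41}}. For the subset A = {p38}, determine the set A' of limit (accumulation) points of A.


A' = {p39, p40}

For each x ∈ X, list the open sets U ∈ τ with x ∈ U, then check whether U ∩ (A ∖ {x}) ≠ ∅ for every such U.
  x = p38: open {p38} ∋ x has {p38} ∩ (A ∖ {p38}) = ∅, so x is NOT a limit point.
  x = p39: opens ∋ x are {p38, p39}, {p38, p39, p40}, {p38, p39, p41}, {p38, p39, p40, p41}; each meets A ∖ {p39}, so x IS a limit point.
  x = p40: opens ∋ x are {p38, p40}, {p38, p39, p40}, {p38, p40, p41}, {p38, p39, p40, p41}; each meets A ∖ {p40}, so x IS a limit point.
  x = p41: open {p41} ∋ x has {p41} ∩ (A ∖ {p41}) = ∅, so x is NOT a limit point.
Collecting: A' = {p39, p40}.
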